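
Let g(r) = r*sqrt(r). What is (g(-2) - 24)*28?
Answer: -672 - 56*I*sqrt(2) ≈ -672.0 - 79.196*I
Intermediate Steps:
g(r) = r**(3/2)
(g(-2) - 24)*28 = ((-2)**(3/2) - 24)*28 = (-2*I*sqrt(2) - 24)*28 = (-24 - 2*I*sqrt(2))*28 = -672 - 56*I*sqrt(2)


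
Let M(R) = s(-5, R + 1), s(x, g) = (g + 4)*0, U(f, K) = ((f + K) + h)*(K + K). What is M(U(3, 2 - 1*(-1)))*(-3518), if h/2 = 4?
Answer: 0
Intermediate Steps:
h = 8 (h = 2*4 = 8)
U(f, K) = 2*K*(8 + K + f) (U(f, K) = ((f + K) + 8)*(K + K) = ((K + f) + 8)*(2*K) = (8 + K + f)*(2*K) = 2*K*(8 + K + f))
s(x, g) = 0 (s(x, g) = (4 + g)*0 = 0)
M(R) = 0
M(U(3, 2 - 1*(-1)))*(-3518) = 0*(-3518) = 0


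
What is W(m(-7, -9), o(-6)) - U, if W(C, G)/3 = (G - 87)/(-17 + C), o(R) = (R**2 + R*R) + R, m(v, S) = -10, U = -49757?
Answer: 149278/3 ≈ 49759.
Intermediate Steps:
o(R) = R + 2*R**2 (o(R) = (R**2 + R**2) + R = 2*R**2 + R = R + 2*R**2)
W(C, G) = 3*(-87 + G)/(-17 + C) (W(C, G) = 3*((G - 87)/(-17 + C)) = 3*((-87 + G)/(-17 + C)) = 3*(-87 + G)/(-17 + C))
W(m(-7, -9), o(-6)) - U = 3*(-87 - 6*(1 + 2*(-6)))/(-17 - 10) - 1*(-49757) = 3*(-87 - 6*(1 - 12))/(-27) + 49757 = 3*(-1/27)*(-87 - 6*(-11)) + 49757 = 3*(-1/27)*(-87 + 66) + 49757 = 3*(-1/27)*(-21) + 49757 = 7/3 + 49757 = 149278/3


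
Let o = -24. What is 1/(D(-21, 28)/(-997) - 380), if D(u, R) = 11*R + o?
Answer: -997/379144 ≈ -0.0026296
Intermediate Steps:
D(u, R) = -24 + 11*R (D(u, R) = 11*R - 24 = -24 + 11*R)
1/(D(-21, 28)/(-997) - 380) = 1/((-24 + 11*28)/(-997) - 380) = 1/((-24 + 308)*(-1/997) - 380) = 1/(284*(-1/997) - 380) = 1/(-284/997 - 380) = 1/(-379144/997) = -997/379144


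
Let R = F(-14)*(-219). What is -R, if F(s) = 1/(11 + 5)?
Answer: 219/16 ≈ 13.688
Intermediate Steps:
F(s) = 1/16
R = -219/16 (R = (1/16)*(-219) = -219/16 ≈ -13.688)
-R = -1*(-219/16) = 219/16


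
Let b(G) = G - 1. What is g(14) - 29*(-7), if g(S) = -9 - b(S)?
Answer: 181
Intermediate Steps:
b(G) = -1 + G
g(S) = -8 - S (g(S) = -9 - (-1 + S) = -9 + (1 - S) = -8 - S)
g(14) - 29*(-7) = (-8 - 1*14) - 29*(-7) = (-8 - 14) - 1*(-203) = -22 + 203 = 181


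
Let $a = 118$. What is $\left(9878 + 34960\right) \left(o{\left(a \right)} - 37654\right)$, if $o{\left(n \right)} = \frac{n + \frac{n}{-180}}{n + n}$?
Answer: $- \frac{33766155151}{20} \approx -1.6883 \cdot 10^{9}$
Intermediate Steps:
$o{\left(n \right)} = \frac{179}{360}$ ($o{\left(n \right)} = \frac{n + n \left(- \frac{1}{180}\right)}{2 n} = \left(n - \frac{n}{180}\right) \frac{1}{2 n} = \frac{179 n}{180} \frac{1}{2 n} = \frac{179}{360}$)
$\left(9878 + 34960\right) \left(o{\left(a \right)} - 37654\right) = \left(9878 + 34960\right) \left(\frac{179}{360} - 37654\right) = 44838 \left(- \frac{13555261}{360}\right) = - \frac{33766155151}{20}$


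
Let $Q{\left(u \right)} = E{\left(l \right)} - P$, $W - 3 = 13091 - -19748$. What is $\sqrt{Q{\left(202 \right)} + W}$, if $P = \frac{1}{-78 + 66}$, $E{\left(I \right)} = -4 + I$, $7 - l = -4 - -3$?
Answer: $\frac{\sqrt{1182459}}{6} \approx 181.23$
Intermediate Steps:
$l = 8$ ($l = 7 - \left(-4 - -3\right) = 7 - \left(-4 + 3\right) = 7 - -1 = 7 + 1 = 8$)
$W = 32842$ ($W = 3 + \left(13091 - -19748\right) = 3 + \left(13091 + 19748\right) = 3 + 32839 = 32842$)
$P = - \frac{1}{12}$ ($P = \frac{1}{-12} = - \frac{1}{12} \approx -0.083333$)
$Q{\left(u \right)} = \frac{49}{12}$ ($Q{\left(u \right)} = \left(-4 + 8\right) - - \frac{1}{12} = 4 + \frac{1}{12} = \frac{49}{12}$)
$\sqrt{Q{\left(202 \right)} + W} = \sqrt{\frac{49}{12} + 32842} = \sqrt{\frac{394153}{12}} = \frac{\sqrt{1182459}}{6}$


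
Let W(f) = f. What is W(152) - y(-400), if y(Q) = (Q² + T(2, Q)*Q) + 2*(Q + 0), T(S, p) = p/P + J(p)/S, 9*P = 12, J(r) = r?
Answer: -359048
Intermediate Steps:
P = 4/3 (P = (⅑)*12 = 4/3 ≈ 1.3333)
T(S, p) = 3*p/4 + p/S (T(S, p) = p/(4/3) + p/S = p*(¾) + p/S = 3*p/4 + p/S)
y(Q) = 2*Q + 9*Q²/4 (y(Q) = (Q² + (3*Q/4 + Q/2)*Q) + 2*(Q + 0) = (Q² + (3*Q/4 + Q*(½))*Q) + 2*Q = (Q² + (3*Q/4 + Q/2)*Q) + 2*Q = (Q² + (5*Q/4)*Q) + 2*Q = (Q² + 5*Q²/4) + 2*Q = 9*Q²/4 + 2*Q = 2*Q + 9*Q²/4)
W(152) - y(-400) = 152 - (-400)*(8 + 9*(-400))/4 = 152 - (-400)*(8 - 3600)/4 = 152 - (-400)*(-3592)/4 = 152 - 1*359200 = 152 - 359200 = -359048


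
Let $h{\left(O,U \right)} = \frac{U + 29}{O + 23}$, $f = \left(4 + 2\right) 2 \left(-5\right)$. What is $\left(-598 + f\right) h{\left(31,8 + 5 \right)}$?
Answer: $- \frac{4606}{9} \approx -511.78$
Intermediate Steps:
$f = -60$ ($f = 6 \cdot 2 \left(-5\right) = 12 \left(-5\right) = -60$)
$h{\left(O,U \right)} = \frac{29 + U}{23 + O}$
$\left(-598 + f\right) h{\left(31,8 + 5 \right)} = \left(-598 - 60\right) \frac{29 + \left(8 + 5\right)}{23 + 31} = - 658 \frac{29 + 13}{54} = - 658 \cdot \frac{1}{54} \cdot 42 = \left(-658\right) \frac{7}{9} = - \frac{4606}{9}$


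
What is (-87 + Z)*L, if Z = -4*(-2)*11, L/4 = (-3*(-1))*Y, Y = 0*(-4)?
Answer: 0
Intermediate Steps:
Y = 0
L = 0 (L = 4*(-3*(-1)*0) = 4*(3*0) = 4*0 = 0)
Z = 88 (Z = 8*11 = 88)
(-87 + Z)*L = (-87 + 88)*0 = 1*0 = 0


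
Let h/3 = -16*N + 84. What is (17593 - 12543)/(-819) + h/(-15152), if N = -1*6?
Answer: -19239965/3102372 ≈ -6.2017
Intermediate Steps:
N = -6
h = 540 (h = 3*(-16*(-6) + 84) = 3*(96 + 84) = 3*180 = 540)
(17593 - 12543)/(-819) + h/(-15152) = (17593 - 12543)/(-819) + 540/(-15152) = 5050*(-1/819) + 540*(-1/15152) = -5050/819 - 135/3788 = -19239965/3102372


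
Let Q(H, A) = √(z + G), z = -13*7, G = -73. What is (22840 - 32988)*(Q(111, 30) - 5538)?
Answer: 56199624 - 20296*I*√41 ≈ 5.62e+7 - 1.2996e+5*I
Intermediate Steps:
z = -91
Q(H, A) = 2*I*√41 (Q(H, A) = √(-91 - 73) = √(-164) = 2*I*√41)
(22840 - 32988)*(Q(111, 30) - 5538) = (22840 - 32988)*(2*I*√41 - 5538) = -10148*(-5538 + 2*I*√41) = 56199624 - 20296*I*√41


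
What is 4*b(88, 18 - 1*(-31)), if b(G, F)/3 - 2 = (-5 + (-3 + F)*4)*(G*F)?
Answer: 9262200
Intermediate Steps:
b(G, F) = 6 + 3*F*G*(-17 + 4*F) (b(G, F) = 6 + 3*((-5 + (-3 + F)*4)*(G*F)) = 6 + 3*((-5 + (-12 + 4*F))*(F*G)) = 6 + 3*((-17 + 4*F)*(F*G)) = 6 + 3*(F*G*(-17 + 4*F)) = 6 + 3*F*G*(-17 + 4*F))
4*b(88, 18 - 1*(-31)) = 4*(6 - 51*(18 - 1*(-31))*88 + 12*88*(18 - 1*(-31))**2) = 4*(6 - 51*(18 + 31)*88 + 12*88*(18 + 31)**2) = 4*(6 - 51*49*88 + 12*88*49**2) = 4*(6 - 219912 + 12*88*2401) = 4*(6 - 219912 + 2535456) = 4*2315550 = 9262200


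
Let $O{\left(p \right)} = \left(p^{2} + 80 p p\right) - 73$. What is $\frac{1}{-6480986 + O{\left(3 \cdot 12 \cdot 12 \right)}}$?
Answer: $\frac{1}{8635485} \approx 1.158 \cdot 10^{-7}$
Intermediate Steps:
$O{\left(p \right)} = -73 + 81 p^{2}$ ($O{\left(p \right)} = \left(p^{2} + 80 p^{2}\right) - 73 = 81 p^{2} - 73 = -73 + 81 p^{2}$)
$\frac{1}{-6480986 + O{\left(3 \cdot 12 \cdot 12 \right)}} = \frac{1}{-6480986 - \left(73 - 81 \left(3 \cdot 12 \cdot 12\right)^{2}\right)} = \frac{1}{-6480986 - \left(73 - 81 \left(36 \cdot 12\right)^{2}\right)} = \frac{1}{-6480986 - \left(73 - 81 \cdot 432^{2}\right)} = \frac{1}{-6480986 + \left(-73 + 81 \cdot 186624\right)} = \frac{1}{-6480986 + \left(-73 + 15116544\right)} = \frac{1}{-6480986 + 15116471} = \frac{1}{8635485}$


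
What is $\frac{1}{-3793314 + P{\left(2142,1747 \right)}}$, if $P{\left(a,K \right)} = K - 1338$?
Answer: $- \frac{1}{3792905} \approx -2.6365 \cdot 10^{-7}$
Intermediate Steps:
$P{\left(a,K \right)} = -1338 + K$ ($P{\left(a,K \right)} = K - 1338 = -1338 + K$)
$\frac{1}{-3793314 + P{\left(2142,1747 \right)}} = \frac{1}{-3793314 + \left(-1338 + 1747\right)} = \frac{1}{-3793314 + 409} = \frac{1}{-3792905} = - \frac{1}{3792905}$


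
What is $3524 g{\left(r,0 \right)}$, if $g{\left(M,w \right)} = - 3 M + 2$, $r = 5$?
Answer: $-45812$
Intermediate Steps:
$g{\left(M,w \right)} = 2 - 3 M$
$3524 g{\left(r,0 \right)} = 3524 \left(2 - 15\right) = 3524 \left(-13\right) = -45812$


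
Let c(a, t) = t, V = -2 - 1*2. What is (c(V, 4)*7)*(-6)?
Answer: -168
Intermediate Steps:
V = -4 (V = -2 - 2 = -4)
(c(V, 4)*7)*(-6) = (4*7)*(-6) = 28*(-6) = -168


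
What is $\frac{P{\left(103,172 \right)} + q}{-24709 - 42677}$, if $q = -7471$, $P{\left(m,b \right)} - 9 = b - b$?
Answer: $\frac{3731}{33693} \approx 0.11074$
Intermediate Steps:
$P{\left(m,b \right)} = 9$ ($P{\left(m,b \right)} = 9 + \left(b - b\right) = 9 + 0 = 9$)
$\frac{P{\left(103,172 \right)} + q}{-24709 - 42677} = \frac{9 - 7471}{-24709 - 42677} = - \frac{7462}{-67386} = \left(-7462\right) \left(- \frac{1}{67386}\right) = \frac{3731}{33693}$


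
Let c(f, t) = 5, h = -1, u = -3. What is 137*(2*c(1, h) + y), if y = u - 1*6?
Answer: 137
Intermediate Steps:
y = -9 (y = -3 - 1*6 = -3 - 6 = -9)
137*(2*c(1, h) + y) = 137*(2*5 - 9) = 137*(10 - 9) = 137*1 = 137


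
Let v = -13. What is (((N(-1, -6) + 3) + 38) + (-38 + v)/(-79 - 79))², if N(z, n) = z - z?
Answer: 42627841/24964 ≈ 1707.6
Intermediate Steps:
N(z, n) = 0
(((N(-1, -6) + 3) + 38) + (-38 + v)/(-79 - 79))² = (((0 + 3) + 38) + (-38 - 13)/(-79 - 79))² = ((3 + 38) - 51/(-158))² = (41 - 51*(-1/158))² = (41 + 51/158)² = (6529/158)² = 42627841/24964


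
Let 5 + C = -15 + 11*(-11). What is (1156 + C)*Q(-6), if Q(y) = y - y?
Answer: 0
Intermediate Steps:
Q(y) = 0
C = -141 (C = -5 + (-15 + 11*(-11)) = -5 + (-15 - 121) = -5 - 136 = -141)
(1156 + C)*Q(-6) = (1156 - 141)*0 = 1015*0 = 0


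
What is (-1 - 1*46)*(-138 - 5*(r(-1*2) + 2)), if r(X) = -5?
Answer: 5781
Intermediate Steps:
(-1 - 1*46)*(-138 - 5*(r(-1*2) + 2)) = (-1 - 1*46)*(-138 - 5*(-5 + 2)) = (-1 - 46)*(-138 - 5*(-3)) = -47*(-138 + 15) = -47*(-123) = 5781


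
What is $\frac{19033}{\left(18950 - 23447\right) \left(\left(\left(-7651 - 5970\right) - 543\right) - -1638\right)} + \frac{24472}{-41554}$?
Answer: $- \frac{688851358951}{1170356400894} \approx -0.58858$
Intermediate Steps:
$\frac{19033}{\left(18950 - 23447\right) \left(\left(\left(-7651 - 5970\right) - 543\right) - -1638\right)} + \frac{24472}{-41554} = \frac{19033}{\left(-4497\right) \left(\left(-13621 - 543\right) + 1638\right)} + 24472 \left(- \frac{1}{41554}\right) = \frac{19033}{\left(-4497\right) \left(-14164 + 1638\right)} - \frac{12236}{20777} = \frac{19033}{\left(-4497\right) \left(-12526\right)} - \frac{12236}{20777} = \frac{19033}{56329422} - \frac{12236}{20777} = - \frac{688851358951}{1170356400894}$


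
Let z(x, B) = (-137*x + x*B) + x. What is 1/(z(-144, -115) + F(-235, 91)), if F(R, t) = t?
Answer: 1/36235 ≈ 2.7598e-5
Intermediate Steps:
z(x, B) = -136*x + B*x (z(x, B) = (-137*x + B*x) + x = -136*x + B*x)
1/(z(-144, -115) + F(-235, 91)) = 1/(-144*(-136 - 115) + 91) = 1/(-144*(-251) + 91) = 1/(36144 + 91) = 1/36235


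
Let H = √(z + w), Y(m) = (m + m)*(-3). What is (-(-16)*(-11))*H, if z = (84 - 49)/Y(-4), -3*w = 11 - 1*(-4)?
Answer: -44*I*√510/3 ≈ -331.22*I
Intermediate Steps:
Y(m) = -6*m (Y(m) = (2*m)*(-3) = -6*m)
w = -5 (w = -(11 - 1*(-4))/3 = -(11 + 4)/3 = -⅓*15 = -5)
z = 35/24 (z = (84 - 49)/((-6*(-4))) = 35/24 ≈ 1.4583)
H = I*√510/12 (H = √(35/24 - 5) = √(-85/24) = I*√510/12 ≈ 1.8819*I)
(-(-16)*(-11))*H = (-(-16)*(-11))*(I*√510/12) = (-1*176)*(I*√510/12) = -44*I*√510/3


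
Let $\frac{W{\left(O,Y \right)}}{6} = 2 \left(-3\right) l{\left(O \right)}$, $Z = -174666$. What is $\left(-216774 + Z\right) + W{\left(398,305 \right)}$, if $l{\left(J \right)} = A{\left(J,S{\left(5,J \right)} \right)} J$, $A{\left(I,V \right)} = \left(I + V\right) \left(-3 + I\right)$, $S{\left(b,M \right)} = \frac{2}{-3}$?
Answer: $-2249123280$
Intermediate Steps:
$S{\left(b,M \right)} = - \frac{2}{3}$ ($S{\left(b,M \right)} = 2 \left(- \frac{1}{3}\right) = - \frac{2}{3}$)
$A{\left(I,V \right)} = \left(-3 + I\right) \left(I + V\right)$
$l{\left(J \right)} = J \left(2 + J^{2} - \frac{11 J}{3}\right)$ ($l{\left(J \right)} = \left(J^{2} - 3 J - -2 + J \left(- \frac{2}{3}\right)\right) J = \left(J^{2} - 3 J + 2 - \frac{2 J}{3}\right) J = \left(2 + J^{2} - \frac{11 J}{3}\right) J = J \left(2 + J^{2} - \frac{11 J}{3}\right)$)
$W{\left(O,Y \right)} = - 12 O \left(6 - 11 O + 3 O^{2}\right)$ ($W{\left(O,Y \right)} = 6 \cdot 2 \left(-3\right) \frac{O \left(6 - 11 O + 3 O^{2}\right)}{3} = 6 \left(- 6 \frac{O \left(6 - 11 O + 3 O^{2}\right)}{3}\right) = 6 \left(- 2 O \left(6 - 11 O + 3 O^{2}\right)\right) = - 12 O \left(6 - 11 O + 3 O^{2}\right)$)
$\left(-216774 + Z\right) + W{\left(398,305 \right)} = \left(-216774 - 174666\right) + 12 \cdot 398 \left(-6 - 3 \cdot 398^{2} + 11 \cdot 398\right) = -391440 + 12 \cdot 398 \left(-6 - 475212 + 4378\right) = -391440 + 12 \cdot 398 \left(-470840\right) = -391440 - 2248731840 = -2249123280$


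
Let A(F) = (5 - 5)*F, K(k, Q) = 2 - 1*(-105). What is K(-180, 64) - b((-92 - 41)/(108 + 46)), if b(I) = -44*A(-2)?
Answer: 107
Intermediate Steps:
K(k, Q) = 107 (K(k, Q) = 2 + 105 = 107)
A(F) = 0 (A(F) = 0*F = 0)
b(I) = 0 (b(I) = -44*0 = 0)
K(-180, 64) - b((-92 - 41)/(108 + 46)) = 107 - 1*0 = 107 + 0 = 107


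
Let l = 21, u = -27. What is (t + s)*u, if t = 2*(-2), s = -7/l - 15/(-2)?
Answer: -171/2 ≈ -85.500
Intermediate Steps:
s = 43/6 (s = -7/21 - 15/(-2) = -7*1/21 - 15*(-1/2) = -1/3 + 15/2 = 43/6 ≈ 7.1667)
t = -4
(t + s)*u = (-4 + 43/6)*(-27) = (19/6)*(-27) = -171/2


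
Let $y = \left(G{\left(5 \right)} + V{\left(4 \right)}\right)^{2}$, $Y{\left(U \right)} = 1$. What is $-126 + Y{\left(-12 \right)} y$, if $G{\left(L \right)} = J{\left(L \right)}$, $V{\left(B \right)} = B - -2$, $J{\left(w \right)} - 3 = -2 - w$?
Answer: $-122$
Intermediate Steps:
$J{\left(w \right)} = 1 - w$ ($J{\left(w \right)} = 3 - \left(2 + w\right) = 1 - w$)
$V{\left(B \right)} = 2 + B$ ($V{\left(B \right)} = B + 2 = 2 + B$)
$G{\left(L \right)} = 1 - L$
$y = 4$ ($y = \left(\left(1 - 5\right) + \left(2 + 4\right)\right)^{2} = \left(\left(1 - 5\right) + 6\right)^{2} = \left(-4 + 6\right)^{2} = 2^{2} = 4$)
$-126 + Y{\left(-12 \right)} y = -126 + 1 \cdot 4 = -126 + 4 = -122$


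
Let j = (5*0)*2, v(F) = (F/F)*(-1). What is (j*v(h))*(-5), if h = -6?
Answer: 0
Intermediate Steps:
v(F) = -1 (v(F) = 1*(-1) = -1)
j = 0 (j = 0*2 = 0)
(j*v(h))*(-5) = (0*(-1))*(-5) = 0*(-5) = 0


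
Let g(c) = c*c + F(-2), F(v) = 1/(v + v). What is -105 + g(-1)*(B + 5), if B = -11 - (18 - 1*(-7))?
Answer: -513/4 ≈ -128.25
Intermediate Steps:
F(v) = 1/(2*v)
B = -36 (B = -11 - (18 + 7) = -11 - 1*25 = -11 - 25 = -36)
g(c) = -¼ + c² (g(c) = c*c + (½)/(-2) = c² + (½)*(-½) = c² - ¼ = -¼ + c²)
-105 + g(-1)*(B + 5) = -105 + (-¼ + (-1)²)*(-36 + 5) = -105 + (-¼ + 1)*(-31) = -105 + (¾)*(-31) = -105 - 93/4 = -513/4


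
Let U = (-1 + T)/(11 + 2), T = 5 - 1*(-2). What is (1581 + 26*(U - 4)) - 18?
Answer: 1471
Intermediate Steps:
T = 7 (T = 5 + 2 = 7)
U = 6/13 (U = (-1 + 7)/(11 + 2) = 6/13 ≈ 0.46154)
(1581 + 26*(U - 4)) - 18 = (1581 + 26*(6/13 - 4)) - 18 = (1581 + 26*(-46/13)) - 18 = (1581 - 92) - 18 = 1489 - 18 = 1471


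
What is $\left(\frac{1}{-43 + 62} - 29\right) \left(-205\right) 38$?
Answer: $225500$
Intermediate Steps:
$\left(\frac{1}{-43 + 62} - 29\right) \left(-205\right) 38 = \left(\frac{1}{19} - 29\right) \left(-205\right) 38 = \left(- \frac{550}{19}\right) \left(-205\right) 38 = \frac{112750}{19} \cdot 38 = 225500$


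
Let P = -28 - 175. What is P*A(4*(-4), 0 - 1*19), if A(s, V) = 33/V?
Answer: 6699/19 ≈ 352.58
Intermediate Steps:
P = -203
P*A(4*(-4), 0 - 1*19) = -6699/(0 - 1*19) = -6699/(0 - 19) = -6699/(-19) = -6699*(-1)/19 = -203*(-33/19) = 6699/19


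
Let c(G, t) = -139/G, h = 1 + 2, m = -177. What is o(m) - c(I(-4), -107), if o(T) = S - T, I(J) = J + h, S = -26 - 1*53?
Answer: -41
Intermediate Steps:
S = -79 (S = -26 - 53 = -79)
h = 3
I(J) = 3 + J (I(J) = J + 3 = 3 + J)
o(T) = -79 - T
o(m) - c(I(-4), -107) = (-79 - 1*(-177)) - (-139)/(3 - 4) = (-79 + 177) - (-139)/(-1) = 98 - (-139)*(-1) = 98 - 1*139 = 98 - 139 = -41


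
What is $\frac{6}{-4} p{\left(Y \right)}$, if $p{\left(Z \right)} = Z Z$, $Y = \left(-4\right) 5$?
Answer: $-600$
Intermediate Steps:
$Y = -20$
$p{\left(Z \right)} = Z^{2}$
$\frac{6}{-4} p{\left(Y \right)} = \frac{6}{-4} \left(-20\right)^{2} = 6 \left(- \frac{1}{4}\right) 400 = \left(- \frac{3}{2}\right) 400 = -600$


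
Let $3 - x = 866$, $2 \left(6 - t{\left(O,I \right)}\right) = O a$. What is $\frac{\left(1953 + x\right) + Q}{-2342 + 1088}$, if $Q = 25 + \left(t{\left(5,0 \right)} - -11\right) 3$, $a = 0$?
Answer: $- \frac{53}{57} \approx -0.92982$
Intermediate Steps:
$t{\left(O,I \right)} = 6$ ($t{\left(O,I \right)} = 6 - \frac{O 0}{2} = 6 - 0 = 6 + 0 = 6$)
$x = -863$ ($x = 3 - 866 = -863$)
$Q = 76$ ($Q = 25 + \left(6 - -11\right) 3 = 25 + \left(6 + 11\right) 3 = 25 + 17 \cdot 3 = 25 + 51 = 76$)
$\frac{\left(1953 + x\right) + Q}{-2342 + 1088} = \frac{\left(1953 - 863\right) + 76}{-2342 + 1088} = \frac{1090 + 76}{-1254} = 1166 \left(- \frac{1}{1254}\right) = - \frac{53}{57}$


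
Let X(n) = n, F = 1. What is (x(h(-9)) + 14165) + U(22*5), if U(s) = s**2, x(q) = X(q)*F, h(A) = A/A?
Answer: 26266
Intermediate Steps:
h(A) = 1
x(q) = q (x(q) = q*1 = q)
(x(h(-9)) + 14165) + U(22*5) = (1 + 14165) + (22*5)**2 = 14166 + 110**2 = 14166 + 12100 = 26266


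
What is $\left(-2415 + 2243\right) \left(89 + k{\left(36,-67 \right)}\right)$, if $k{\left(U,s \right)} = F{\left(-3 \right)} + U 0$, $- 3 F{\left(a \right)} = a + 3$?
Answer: $-15308$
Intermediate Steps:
$F{\left(a \right)} = -1 - \frac{a}{3}$ ($F{\left(a \right)} = - \frac{a + 3}{3} = - \frac{3 + a}{3} = -1 - \frac{a}{3}$)
$k{\left(U,s \right)} = 0$ ($k{\left(U,s \right)} = \left(-1 - -1\right) + U 0 = \left(-1 + 1\right) + 0 = 0 + 0 = 0$)
$\left(-2415 + 2243\right) \left(89 + k{\left(36,-67 \right)}\right) = \left(-2415 + 2243\right) \left(89 + 0\right) = \left(-172\right) 89 = -15308$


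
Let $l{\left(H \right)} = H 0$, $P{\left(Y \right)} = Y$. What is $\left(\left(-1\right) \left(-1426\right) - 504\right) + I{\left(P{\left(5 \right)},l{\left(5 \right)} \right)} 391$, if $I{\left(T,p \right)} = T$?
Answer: $2877$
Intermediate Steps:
$l{\left(H \right)} = 0$
$\left(\left(-1\right) \left(-1426\right) - 504\right) + I{\left(P{\left(5 \right)},l{\left(5 \right)} \right)} 391 = \left(\left(-1\right) \left(-1426\right) - 504\right) + 5 \cdot 391 = \left(1426 - 504\right) + 1955 = 922 + 1955 = 2877$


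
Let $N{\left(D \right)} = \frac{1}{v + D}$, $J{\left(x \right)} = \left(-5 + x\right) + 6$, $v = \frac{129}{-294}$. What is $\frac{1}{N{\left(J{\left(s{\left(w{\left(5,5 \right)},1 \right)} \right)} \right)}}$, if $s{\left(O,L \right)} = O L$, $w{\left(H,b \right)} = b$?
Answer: $\frac{545}{98} \approx 5.5612$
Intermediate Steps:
$s{\left(O,L \right)} = L O$
$v = - \frac{43}{98}$ ($v = 129 \left(- \frac{1}{294}\right) = - \frac{43}{98} \approx -0.43878$)
$J{\left(x \right)} = 1 + x$
$N{\left(D \right)} = \frac{1}{- \frac{43}{98} + D}$
$\frac{1}{N{\left(J{\left(s{\left(w{\left(5,5 \right)},1 \right)} \right)} \right)}} = \frac{1}{98 \frac{1}{-43 + 98 \left(1 + 1 \cdot 5\right)}} = \frac{1}{98 \frac{1}{-43 + 98 \left(1 + 5\right)}} = \frac{1}{98 \frac{1}{-43 + 98 \cdot 6}} = \frac{1}{98 \frac{1}{-43 + 588}} = \frac{1}{98 \cdot \frac{1}{545}} = \frac{1}{\frac{98}{545}} = \frac{545}{98}$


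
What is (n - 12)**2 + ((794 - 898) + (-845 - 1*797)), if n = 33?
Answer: -1305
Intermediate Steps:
(n - 12)**2 + ((794 - 898) + (-845 - 1*797)) = (33 - 12)**2 + ((794 - 898) + (-845 - 1*797)) = 21**2 + (-104 + (-845 - 797)) = 441 + (-104 - 1642) = 441 - 1746 = -1305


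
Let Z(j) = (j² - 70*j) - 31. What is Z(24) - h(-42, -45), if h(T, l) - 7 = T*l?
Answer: -3032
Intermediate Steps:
h(T, l) = 7 + T*l
Z(j) = -31 + j² - 70*j
Z(24) - h(-42, -45) = (-31 + 24² - 70*24) - (7 - 42*(-45)) = (-31 + 576 - 1680) - (7 + 1890) = -1135 - 1*1897 = -1135 - 1897 = -3032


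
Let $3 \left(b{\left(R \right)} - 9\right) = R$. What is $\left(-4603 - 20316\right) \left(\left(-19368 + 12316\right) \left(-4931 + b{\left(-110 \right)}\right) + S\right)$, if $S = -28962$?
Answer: $- \frac{2611976338054}{3} \approx -8.7066 \cdot 10^{11}$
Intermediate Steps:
$b{\left(R \right)} = 9 + \frac{R}{3}$
$\left(-4603 - 20316\right) \left(\left(-19368 + 12316\right) \left(-4931 + b{\left(-110 \right)}\right) + S\right) = \left(-4603 - 20316\right) \left(\left(-19368 + 12316\right) \left(-4931 + \left(9 + \frac{1}{3} \left(-110\right)\right)\right) - 28962\right) = - 24919 \left(- 7052 \left(-4931 + \left(9 - \frac{110}{3}\right)\right) - 28962\right) = - 24919 \left(- 7052 \left(-4931 - \frac{83}{3}\right) - 28962\right) = - 24919 \left(\left(-7052\right) \left(- \frac{14876}{3}\right) - 28962\right) = - 24919 \left(\frac{104905552}{3} - 28962\right) = \left(-24919\right) \frac{104818666}{3} = - \frac{2611976338054}{3}$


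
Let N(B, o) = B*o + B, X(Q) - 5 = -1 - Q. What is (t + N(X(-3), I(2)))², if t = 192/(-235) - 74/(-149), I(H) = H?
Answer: 524316465409/1226050225 ≈ 427.65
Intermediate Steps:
X(Q) = 4 - Q (X(Q) = 5 + (-1 - Q) = 4 - Q)
t = -11218/35015 (t = 192*(-1/235) - 74*(-1/149) = -192/235 + 74/149 = -11218/35015 ≈ -0.32038)
N(B, o) = B + B*o
(t + N(X(-3), I(2)))² = (-11218/35015 + (4 - 1*(-3))*(1 + 2))² = (-11218/35015 + (4 + 3)*3)² = (-11218/35015 + 7*3)² = (-11218/35015 + 21)² = (724097/35015)² = 524316465409/1226050225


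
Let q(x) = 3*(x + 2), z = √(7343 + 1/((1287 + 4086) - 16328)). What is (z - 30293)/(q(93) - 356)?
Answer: 30293/71 - 2*√220312072155/777805 ≈ 425.46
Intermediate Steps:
z = 2*√220312072155/10955 (z = √(7343 + 1/(5373 - 16328)) = √(7343 + 1/(-10955)) = √(7343 - 1/10955) = √(80442564/10955) = 2*√220312072155/10955 ≈ 85.691)
q(x) = 6 + 3*x (q(x) = 3*(2 + x) = 6 + 3*x)
(z - 30293)/(q(93) - 356) = (2*√220312072155/10955 - 30293)/((6 + 3*93) - 356) = (-30293 + 2*√220312072155/10955)/((6 + 279) - 356) = (-30293 + 2*√220312072155/10955)/(285 - 356) = (-30293 + 2*√220312072155/10955)/(-71) = (-30293 + 2*√220312072155/10955)*(-1/71) = 30293/71 - 2*√220312072155/777805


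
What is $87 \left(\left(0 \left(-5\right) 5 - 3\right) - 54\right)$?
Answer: $-4959$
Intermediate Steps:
$87 \left(\left(0 \left(-5\right) 5 - 3\right) - 54\right) = 87 \left(\left(0 \cdot 5 - 3\right) - 54\right) = 87 \left(\left(0 - 3\right) - 54\right) = 87 \left(-3 - 54\right) = 87 \left(-57\right) = -4959$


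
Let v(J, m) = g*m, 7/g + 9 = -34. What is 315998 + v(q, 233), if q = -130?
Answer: 13586283/43 ≈ 3.1596e+5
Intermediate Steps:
g = -7/43 (g = 7/(-9 - 34) = 7/(-43) = 7*(-1/43) = -7/43 ≈ -0.16279)
v(J, m) = -7*m/43
315998 + v(q, 233) = 315998 - 7/43*233 = 315998 - 1631/43 = 13586283/43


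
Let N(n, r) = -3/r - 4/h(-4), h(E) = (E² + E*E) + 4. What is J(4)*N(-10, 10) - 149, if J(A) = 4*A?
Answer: -7001/45 ≈ -155.58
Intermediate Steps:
h(E) = 4 + 2*E² (h(E) = (E² + E²) + 4 = 2*E² + 4 = 4 + 2*E²)
N(n, r) = -⅑ - 3/r (N(n, r) = -3/r - 4/(4 + 2*(-4)²) = -3/r - 4/(4 + 2*16) = -3/r - 4/(4 + 32) = -3/r - 4/36 = -3/r - 4*1/36 = -3/r - ⅑ = -⅑ - 3/r)
J(4)*N(-10, 10) - 149 = (4*4)*((⅑)*(-27 - 1*10)/10) - 149 = 16*((⅑)*(⅒)*(-27 - 10)) - 149 = 16*((⅑)*(⅒)*(-37)) - 149 = 16*(-37/90) - 149 = -296/45 - 149 = -7001/45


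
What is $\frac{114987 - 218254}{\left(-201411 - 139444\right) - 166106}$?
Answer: $\frac{103267}{506961} \approx 0.2037$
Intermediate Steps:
$\frac{114987 - 218254}{\left(-201411 - 139444\right) - 166106} = - \frac{103267}{\left(-201411 - 139444\right) - 166106} = - \frac{103267}{-340855 - 166106} = - \frac{103267}{-506961} = \left(-103267\right) \left(- \frac{1}{506961}\right) = \frac{103267}{506961}$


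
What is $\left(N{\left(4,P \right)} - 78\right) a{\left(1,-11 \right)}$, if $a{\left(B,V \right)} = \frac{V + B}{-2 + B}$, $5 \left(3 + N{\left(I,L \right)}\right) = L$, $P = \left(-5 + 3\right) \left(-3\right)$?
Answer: $-798$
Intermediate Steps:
$P = 6$ ($P = \left(-2\right) \left(-3\right) = 6$)
$N{\left(I,L \right)} = -3 + \frac{L}{5}$
$a{\left(B,V \right)} = \frac{B + V}{-2 + B}$
$\left(N{\left(4,P \right)} - 78\right) a{\left(1,-11 \right)} = \left(\left(-3 + \frac{1}{5} \cdot 6\right) - 78\right) \frac{1 - 11}{-2 + 1} = \left(\left(-3 + \frac{6}{5}\right) - 78\right) \frac{1}{-1} \left(-10\right) = \left(- \frac{9}{5} - 78\right) \left(\left(-1\right) \left(-10\right)\right) = \left(- \frac{399}{5}\right) 10 = -798$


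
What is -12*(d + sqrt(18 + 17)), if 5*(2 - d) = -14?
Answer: -288/5 - 12*sqrt(35) ≈ -128.59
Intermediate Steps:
d = 24/5 (d = 2 - 1/5*(-14) = 2 + 14/5 = 24/5 ≈ 4.8000)
-12*(d + sqrt(18 + 17)) = -12*(24/5 + sqrt(18 + 17)) = -12*(24/5 + sqrt(35)) = -288/5 - 12*sqrt(35)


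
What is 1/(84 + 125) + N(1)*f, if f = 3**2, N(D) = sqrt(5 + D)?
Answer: 1/209 + 9*sqrt(6) ≈ 22.050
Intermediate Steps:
f = 9
1/(84 + 125) + N(1)*f = 1/(84 + 125) + sqrt(5 + 1)*9 = 1/209 + sqrt(6)*9 = 1/209 + 9*sqrt(6)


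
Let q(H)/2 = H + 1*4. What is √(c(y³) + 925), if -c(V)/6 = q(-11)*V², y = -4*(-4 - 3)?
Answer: √40478786461 ≈ 2.0119e+5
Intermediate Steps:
q(H) = 8 + 2*H (q(H) = 2*(H + 1*4) = 2*(H + 4) = 2*(4 + H) = 8 + 2*H)
y = 28 (y = -4*(-7) = 28)
c(V) = 84*V² (c(V) = -6*(8 + 2*(-11))*V² = -6*(8 - 22)*V² = -(-84)*V² = 84*V²)
√(c(y³) + 925) = √(84*(28³)² + 925) = √(84*21952² + 925) = √(84*481890304 + 925) = √(40478785536 + 925) = √40478786461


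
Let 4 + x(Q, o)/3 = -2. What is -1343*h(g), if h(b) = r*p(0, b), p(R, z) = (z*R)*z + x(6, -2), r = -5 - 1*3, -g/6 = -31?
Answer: -193392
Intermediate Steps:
g = 186 (g = -6*(-31) = 186)
x(Q, o) = -18 (x(Q, o) = -12 + 3*(-2) = -12 - 6 = -18)
r = -8 (r = -5 - 3 = -8)
p(R, z) = -18 + R*z² (p(R, z) = (z*R)*z - 18 = (R*z)*z - 18 = R*z² - 18 = -18 + R*z²)
h(b) = 144 (h(b) = -8*(-18 + 0*b²) = -8*(-18 + 0) = -8*(-18) = 144)
-1343*h(g) = -1343*144 = -193392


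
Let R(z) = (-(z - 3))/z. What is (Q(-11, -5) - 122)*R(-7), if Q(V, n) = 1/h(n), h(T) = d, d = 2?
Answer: 1215/7 ≈ 173.57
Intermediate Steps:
h(T) = 2
R(z) = (3 - z)/z (R(z) = (-(-3 + z))/z = (3 - z)/z)
Q(V, n) = 1/2
(Q(-11, -5) - 122)*R(-7) = (1/2 - 122)*((3 - 1*(-7))/(-7)) = -(-243)*(3 + 7)/14 = -(-243)*10/14 = -243/2*(-10/7) = 1215/7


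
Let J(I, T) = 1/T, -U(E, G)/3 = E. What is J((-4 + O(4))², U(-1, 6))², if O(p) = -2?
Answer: ⅑ ≈ 0.11111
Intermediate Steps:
U(E, G) = -3*E
J((-4 + O(4))², U(-1, 6))² = (1/(-3*(-1)))² = (1/3)² = (⅓)² = ⅑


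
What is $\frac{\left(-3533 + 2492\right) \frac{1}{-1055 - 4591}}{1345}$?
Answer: $\frac{347}{2531290} \approx 0.00013708$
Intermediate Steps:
$\frac{\left(-3533 + 2492\right) \frac{1}{-1055 - 4591}}{1345} = - \frac{1041}{-5646} \cdot \frac{1}{1345} = \left(-1041\right) \left(- \frac{1}{5646}\right) \frac{1}{1345} = \frac{347}{1882} \cdot \frac{1}{1345} = \frac{347}{2531290}$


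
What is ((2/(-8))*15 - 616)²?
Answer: 6145441/16 ≈ 3.8409e+5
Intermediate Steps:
((2/(-8))*15 - 616)² = ((2*(-⅛))*15 - 616)² = (-¼*15 - 616)² = (-15/4 - 616)² = (-2479/4)² = 6145441/16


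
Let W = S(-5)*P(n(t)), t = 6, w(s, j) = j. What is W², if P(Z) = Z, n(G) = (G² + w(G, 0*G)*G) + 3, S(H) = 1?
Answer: 1521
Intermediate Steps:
n(G) = 3 + G² (n(G) = (G² + (0*G)*G) + 3 = (G² + 0*G) + 3 = (G² + 0) + 3 = G² + 3 = 3 + G²)
W = 39 (W = 1*(3 + 6²) = 1*(3 + 36) = 1*39 = 39)
W² = 39² = 1521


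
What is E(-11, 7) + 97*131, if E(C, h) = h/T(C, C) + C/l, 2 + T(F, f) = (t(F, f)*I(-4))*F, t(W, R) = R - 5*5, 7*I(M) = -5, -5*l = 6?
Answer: 38033981/2991 ≈ 12716.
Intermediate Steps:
l = -6/5 (l = -1/5*6 = -6/5 ≈ -1.2000)
I(M) = -5/7 (I(M) = (1/7)*(-5) = -5/7)
t(W, R) = -25 + R (t(W, R) = R - 25 = -25 + R)
T(F, f) = -2 + F*(125/7 - 5*f/7) (T(F, f) = -2 + ((-25 + f)*(-5/7))*F = -2 + (125/7 - 5*f/7)*F = -2 + F*(125/7 - 5*f/7))
E(C, h) = -5*C/6 + h/(-2 - 5*C*(-25 + C)/7) (E(C, h) = h/(-2 - 5*C*(-25 + C)/7) + C/(-6/5) = h/(-2 - 5*C*(-25 + C)/7) + C*(-5/6) = h/(-2 - 5*C*(-25 + C)/7) - 5*C/6 = -5*C/6 + h/(-2 - 5*C*(-25 + C)/7))
E(-11, 7) + 97*131 = -(42*7 + 5*(-11)*(14 + 5*(-11)*(-25 - 11)))/(84 + 30*(-11)*(-25 - 11)) + 97*131 = -(294 + 5*(-11)*(14 + 5*(-11)*(-36)))/(84 + 30*(-11)*(-36)) + 12707 = -(294 + 5*(-11)*(14 + 1980))/(84 + 11880) + 12707 = -1*(294 + 5*(-11)*1994)/11964 + 12707 = -1*1/11964*(294 - 109670) + 12707 = -1*1/11964*(-109376) + 12707 = 27344/2991 + 12707 = 38033981/2991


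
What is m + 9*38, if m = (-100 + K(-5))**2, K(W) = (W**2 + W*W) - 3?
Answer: 3151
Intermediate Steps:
K(W) = -3 + 2*W**2 (K(W) = (W**2 + W**2) - 3 = 2*W**2 - 3 = -3 + 2*W**2)
m = 2809 (m = (-100 + (-3 + 2*(-5)**2))**2 = (-100 + (-3 + 2*25))**2 = (-100 + (-3 + 50))**2 = (-100 + 47)**2 = (-53)**2 = 2809)
m + 9*38 = 2809 + 9*38 = 2809 + 342 = 3151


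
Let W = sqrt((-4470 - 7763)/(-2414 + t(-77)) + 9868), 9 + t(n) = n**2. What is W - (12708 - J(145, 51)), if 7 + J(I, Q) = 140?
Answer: -12575 + 45*sqrt(59878974)/3506 ≈ -12476.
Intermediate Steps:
t(n) = -9 + n**2
J(I, Q) = 133 (J(I, Q) = -7 + 140 = 133)
W = 45*sqrt(59878974)/3506 (W = sqrt((-4470 - 7763)/(-2414 + (-9 + (-77)**2)) + 9868) = sqrt(-12233/(-2414 + (-9 + 5929)) + 9868) = sqrt(-12233/(-2414 + 5920) + 9868) = sqrt(-12233/3506 + 9868) = sqrt(34584975/3506) = 45*sqrt(59878974)/3506 ≈ 99.320)
W - (12708 - J(145, 51)) = 45*sqrt(59878974)/3506 - (12708 - 1*133) = 45*sqrt(59878974)/3506 - (12708 - 133) = 45*sqrt(59878974)/3506 - 1*12575 = 45*sqrt(59878974)/3506 - 12575 = -12575 + 45*sqrt(59878974)/3506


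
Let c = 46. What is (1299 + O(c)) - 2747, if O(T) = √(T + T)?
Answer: -1448 + 2*√23 ≈ -1438.4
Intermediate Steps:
O(T) = √2*√T (O(T) = √(2*T) = √2*√T)
(1299 + O(c)) - 2747 = (1299 + √2*√46) - 2747 = (1299 + 2*√23) - 2747 = -1448 + 2*√23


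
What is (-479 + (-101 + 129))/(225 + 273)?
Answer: -451/498 ≈ -0.90562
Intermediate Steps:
(-479 + (-101 + 129))/(225 + 273) = (-479 + 28)/498 = -451*1/498 = -451/498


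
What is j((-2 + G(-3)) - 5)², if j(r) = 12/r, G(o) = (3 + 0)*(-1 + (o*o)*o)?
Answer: 144/8281 ≈ 0.017389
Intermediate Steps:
G(o) = -3 + 3*o³ (G(o) = 3*(-1 + o²*o) = 3*(-1 + o³) = -3 + 3*o³)
j((-2 + G(-3)) - 5)² = (12/((-2 + (-3 + 3*(-3)³)) - 5))² = (12/((-2 + (-3 + 3*(-27))) - 5))² = (12/((-2 + (-3 - 81)) - 5))² = (12/((-2 - 84) - 5))² = (12/(-86 - 5))² = (12/(-91))² = (12*(-1/91))² = (-12/91)² = 144/8281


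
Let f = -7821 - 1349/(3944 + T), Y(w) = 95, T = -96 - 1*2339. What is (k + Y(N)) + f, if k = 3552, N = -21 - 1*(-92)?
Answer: -6299915/1509 ≈ -4174.9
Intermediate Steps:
N = 71 (N = -21 + 92 = 71)
T = -2435 (T = -96 - 2339 = -2435)
f = -11803238/1509 (f = -7821 - 1349/(3944 - 2435) = -7821 - 1349/1509 = -11803238/1509 ≈ -7821.9)
(k + Y(N)) + f = (3552 + 95) - 11803238/1509 = 3647 - 11803238/1509 = -6299915/1509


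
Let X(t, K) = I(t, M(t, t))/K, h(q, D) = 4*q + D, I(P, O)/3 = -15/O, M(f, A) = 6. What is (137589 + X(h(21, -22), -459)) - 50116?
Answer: 26766743/306 ≈ 87473.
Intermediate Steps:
I(P, O) = -45/O (I(P, O) = 3*(-15/O) = -45/O)
h(q, D) = D + 4*q
X(t, K) = -15/(2*K) (X(t, K) = (-45/6)/K = (-45*⅙)/K = -15/(2*K))
(137589 + X(h(21, -22), -459)) - 50116 = (137589 - 15/2/(-459)) - 50116 = (137589 - 15/2*(-1/459)) - 50116 = (137589 + 5/306) - 50116 = 42102239/306 - 50116 = 26766743/306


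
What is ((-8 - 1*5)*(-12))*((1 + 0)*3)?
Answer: 468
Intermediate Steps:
((-8 - 1*5)*(-12))*((1 + 0)*3) = ((-8 - 5)*(-12))*(1*3) = -13*(-12)*3 = 156*3 = 468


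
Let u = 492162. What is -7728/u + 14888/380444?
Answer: 182801526/7801669997 ≈ 0.023431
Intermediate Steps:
-7728/u + 14888/380444 = -7728/492162 + 14888/380444 = -7728*1/492162 + 14888*(1/380444) = -1288/82027 + 3722/95111 = 182801526/7801669997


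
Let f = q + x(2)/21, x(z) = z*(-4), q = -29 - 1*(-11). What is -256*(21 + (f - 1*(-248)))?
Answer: -1347328/21 ≈ -64159.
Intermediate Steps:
q = -18 (q = -29 + 11 = -18)
x(z) = -4*z
f = -386/21 (f = -18 - 4*2/21 = -18 - 8*1/21 = -18 - 8/21 = -386/21 ≈ -18.381)
-256*(21 + (f - 1*(-248))) = -256*(21 + (-386/21 - 1*(-248))) = -256*(21 + (-386/21 + 248)) = -256*(21 + 4822/21) = -256*5263/21 = -1347328/21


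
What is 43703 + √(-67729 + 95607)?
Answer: 43703 + √27878 ≈ 43870.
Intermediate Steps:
43703 + √(-67729 + 95607) = 43703 + √27878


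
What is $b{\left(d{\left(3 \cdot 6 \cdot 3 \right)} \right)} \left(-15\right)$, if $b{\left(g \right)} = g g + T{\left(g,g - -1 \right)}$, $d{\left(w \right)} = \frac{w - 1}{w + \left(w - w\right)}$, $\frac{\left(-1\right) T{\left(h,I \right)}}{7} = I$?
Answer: $\frac{188185}{972} \approx 193.61$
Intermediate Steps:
$T{\left(h,I \right)} = - 7 I$
$d{\left(w \right)} = \frac{-1 + w}{w}$ ($d{\left(w \right)} = \frac{-1 + w}{w + 0} = \frac{-1 + w}{w}$)
$b{\left(g \right)} = -7 + g^{2} - 7 g$ ($b{\left(g \right)} = g g - 7 \left(g - -1\right) = g^{2} - 7 \left(g + 1\right) = g^{2} - 7 \left(1 + g\right) = g^{2} - \left(7 + 7 g\right) = -7 + g^{2} - 7 g$)
$b{\left(d{\left(3 \cdot 6 \cdot 3 \right)} \right)} \left(-15\right) = \left(-7 + \left(\frac{-1 + 3 \cdot 6 \cdot 3}{3 \cdot 6 \cdot 3}\right)^{2} - 7 \frac{-1 + 3 \cdot 6 \cdot 3}{3 \cdot 6 \cdot 3}\right) \left(-15\right) = \left(-7 + \left(\frac{-1 + 18 \cdot 3}{18 \cdot 3}\right)^{2} - 7 \frac{-1 + 18 \cdot 3}{18 \cdot 3}\right) \left(-15\right) = \left(-7 + \left(\frac{-1 + 54}{54}\right)^{2} - 7 \frac{-1 + 54}{54}\right) \left(-15\right) = \left(-7 + \left(\frac{1}{54} \cdot 53\right)^{2} - 7 \cdot \frac{1}{54} \cdot 53\right) \left(-15\right) = \left(-7 + \left(\frac{53}{54}\right)^{2} - \frac{371}{54}\right) \left(-15\right) = \left(-7 + \frac{2809}{2916} - \frac{371}{54}\right) \left(-15\right) = \left(- \frac{37637}{2916}\right) \left(-15\right) = \frac{188185}{972}$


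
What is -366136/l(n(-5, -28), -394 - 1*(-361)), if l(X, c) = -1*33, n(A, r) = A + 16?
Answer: 366136/33 ≈ 11095.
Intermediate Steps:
n(A, r) = 16 + A
l(X, c) = -33
-366136/l(n(-5, -28), -394 - 1*(-361)) = -366136/(-33) = -366136*(-1/33) = 366136/33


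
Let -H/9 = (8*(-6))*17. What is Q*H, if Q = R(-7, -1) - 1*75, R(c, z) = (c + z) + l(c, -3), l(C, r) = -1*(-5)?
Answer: -572832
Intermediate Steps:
l(C, r) = 5
R(c, z) = 5 + c + z (R(c, z) = (c + z) + 5 = 5 + c + z)
H = 7344 (H = -9*8*(-6)*17 = -(-432)*17 = -9*(-816) = 7344)
Q = -78 (Q = (5 - 7 - 1) - 1*75 = -3 - 75 = -78)
Q*H = -78*7344 = -572832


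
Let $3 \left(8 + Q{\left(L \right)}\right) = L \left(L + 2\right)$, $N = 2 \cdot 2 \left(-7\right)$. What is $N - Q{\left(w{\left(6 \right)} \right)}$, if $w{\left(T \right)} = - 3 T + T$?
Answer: $-60$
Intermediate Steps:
$w{\left(T \right)} = - 2 T$
$N = -28$ ($N = 4 \left(-7\right) = -28$)
$Q{\left(L \right)} = -8 + \frac{L \left(2 + L\right)}{3}$ ($Q{\left(L \right)} = -8 + \frac{L \left(L + 2\right)}{3} = -8 + \frac{L \left(2 + L\right)}{3}$)
$N - Q{\left(w{\left(6 \right)} \right)} = -28 - \left(-8 + \frac{\left(\left(-2\right) 6\right)^{2}}{3} + \frac{2 \left(\left(-2\right) 6\right)}{3}\right) = -28 - \left(-8 + \frac{\left(-12\right)^{2}}{3} + \frac{2}{3} \left(-12\right)\right) = -28 - \left(-8 + \frac{1}{3} \cdot 144 - 8\right) = -28 - \left(-8 + 48 - 8\right) = -28 - 32 = -60$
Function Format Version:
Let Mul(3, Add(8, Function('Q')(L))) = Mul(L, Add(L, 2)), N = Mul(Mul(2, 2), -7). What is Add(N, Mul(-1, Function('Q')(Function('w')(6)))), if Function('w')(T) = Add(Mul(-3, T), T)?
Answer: -60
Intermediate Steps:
Function('w')(T) = Mul(-2, T)
N = -28 (N = Mul(4, -7) = -28)
Function('Q')(L) = Add(-8, Mul(Rational(1, 3), L, Add(2, L))) (Function('Q')(L) = Add(-8, Mul(Rational(1, 3), Mul(L, Add(L, 2)))) = Add(-8, Mul(Rational(1, 3), Mul(L, Add(2, L)))) = Add(-8, Mul(Rational(1, 3), L, Add(2, L))))
Add(N, Mul(-1, Function('Q')(Function('w')(6)))) = Add(-28, Mul(-1, Add(-8, Mul(Rational(1, 3), Pow(Mul(-2, 6), 2)), Mul(Rational(2, 3), Mul(-2, 6))))) = Add(-28, Mul(-1, Add(-8, Mul(Rational(1, 3), Pow(-12, 2)), Mul(Rational(2, 3), -12)))) = Add(-28, Mul(-1, Add(-8, Mul(Rational(1, 3), 144), -8))) = Add(-28, Mul(-1, Add(-8, 48, -8))) = Add(-28, Mul(-1, 32)) = Add(-28, -32) = -60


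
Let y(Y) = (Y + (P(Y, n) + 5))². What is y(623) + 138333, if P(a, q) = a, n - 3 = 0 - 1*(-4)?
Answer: 1703334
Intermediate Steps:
n = 7 (n = 3 + (0 - 1*(-4)) = 3 + (0 + 4) = 3 + 4 = 7)
y(Y) = (5 + 2*Y)² (y(Y) = (Y + (Y + 5))² = (Y + (5 + Y))² = (5 + 2*Y)²)
y(623) + 138333 = (5 + 2*623)² + 138333 = (5 + 1246)² + 138333 = 1251² + 138333 = 1565001 + 138333 = 1703334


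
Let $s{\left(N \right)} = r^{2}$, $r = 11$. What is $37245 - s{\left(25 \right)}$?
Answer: $37124$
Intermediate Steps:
$s{\left(N \right)} = 121$ ($s{\left(N \right)} = 11^{2} = 121$)
$37245 - s{\left(25 \right)} = 37245 - 121 = 37124$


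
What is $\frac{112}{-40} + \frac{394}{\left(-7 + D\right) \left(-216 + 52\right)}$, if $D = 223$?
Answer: $- \frac{248953}{88560} \approx -2.8111$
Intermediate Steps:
$\frac{112}{-40} + \frac{394}{\left(-7 + D\right) \left(-216 + 52\right)} = \frac{112}{-40} + \frac{394}{\left(-7 + 223\right) \left(-216 + 52\right)} = 112 \left(- \frac{1}{40}\right) + \frac{394}{216 \left(-164\right)} = - \frac{14}{5} + \frac{394}{-35424} = - \frac{14}{5} + 394 \left(- \frac{1}{35424}\right) = - \frac{14}{5} - \frac{197}{17712} = - \frac{248953}{88560}$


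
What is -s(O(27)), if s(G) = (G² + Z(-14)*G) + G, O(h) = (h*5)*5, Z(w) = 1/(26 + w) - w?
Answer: -1863225/4 ≈ -4.6581e+5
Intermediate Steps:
O(h) = 25*h (O(h) = (5*h)*5 = 25*h)
s(G) = G² + 181*G/12 (s(G) = (G² + ((1 - 1*(-14)² - 26*(-14))/(26 - 14))*G) + G = (G² + ((1 - 1*196 + 364)/12)*G) + G = (G² + ((1 - 196 + 364)/12)*G) + G = (G² + ((1/12)*169)*G) + G = (G² + 169*G/12) + G = G² + 181*G/12)
-s(O(27)) = -25*27*(181 + 12*(25*27))/12 = -675*(181 + 12*675)/12 = -675*(181 + 8100)/12 = -675*8281/12 = -1*1863225/4 = -1863225/4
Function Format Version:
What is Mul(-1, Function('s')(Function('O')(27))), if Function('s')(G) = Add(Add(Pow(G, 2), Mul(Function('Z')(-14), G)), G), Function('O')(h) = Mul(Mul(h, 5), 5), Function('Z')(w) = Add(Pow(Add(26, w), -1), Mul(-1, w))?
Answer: Rational(-1863225, 4) ≈ -4.6581e+5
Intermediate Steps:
Function('O')(h) = Mul(25, h) (Function('O')(h) = Mul(Mul(5, h), 5) = Mul(25, h))
Function('s')(G) = Add(Pow(G, 2), Mul(Rational(181, 12), G)) (Function('s')(G) = Add(Add(Pow(G, 2), Mul(Mul(Pow(Add(26, -14), -1), Add(1, Mul(-1, Pow(-14, 2)), Mul(-26, -14))), G)), G) = Add(Add(Pow(G, 2), Mul(Mul(Pow(12, -1), Add(1, Mul(-1, 196), 364)), G)), G) = Add(Add(Pow(G, 2), Mul(Mul(Rational(1, 12), Add(1, -196, 364)), G)), G) = Add(Add(Pow(G, 2), Mul(Mul(Rational(1, 12), 169), G)), G) = Add(Add(Pow(G, 2), Mul(Rational(169, 12), G)), G) = Add(Pow(G, 2), Mul(Rational(181, 12), G)))
Mul(-1, Function('s')(Function('O')(27))) = Mul(-1, Mul(Rational(1, 12), Mul(25, 27), Add(181, Mul(12, Mul(25, 27))))) = Mul(-1, Mul(Rational(1, 12), 675, Add(181, Mul(12, 675)))) = Mul(-1, Mul(Rational(1, 12), 675, Add(181, 8100))) = Mul(-1, Mul(Rational(1, 12), 675, 8281)) = Mul(-1, Rational(1863225, 4)) = Rational(-1863225, 4)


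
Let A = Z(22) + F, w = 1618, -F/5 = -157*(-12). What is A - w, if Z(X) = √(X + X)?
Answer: -11038 + 2*√11 ≈ -11031.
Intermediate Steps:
F = -9420 (F = -(-785)*(-12) = -5*1884 = -9420)
Z(X) = √2*√X (Z(X) = √(2*X) = √2*√X)
A = -9420 + 2*√11 (A = √2*√22 - 9420 = 2*√11 - 9420 = -9420 + 2*√11 ≈ -9413.4)
A - w = (-9420 + 2*√11) - 1*1618 = (-9420 + 2*√11) - 1618 = -11038 + 2*√11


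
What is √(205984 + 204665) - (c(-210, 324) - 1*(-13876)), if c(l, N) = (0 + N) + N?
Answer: -14524 + √410649 ≈ -13883.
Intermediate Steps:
c(l, N) = 2*N (c(l, N) = N + N = 2*N)
√(205984 + 204665) - (c(-210, 324) - 1*(-13876)) = √(205984 + 204665) - (2*324 - 1*(-13876)) = √410649 - (648 + 13876) = √410649 - 1*14524 = √410649 - 14524 = -14524 + √410649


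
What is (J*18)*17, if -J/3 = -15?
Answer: 13770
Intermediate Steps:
J = 45 (J = -3*(-15) = 45)
(J*18)*17 = (45*18)*17 = 810*17 = 13770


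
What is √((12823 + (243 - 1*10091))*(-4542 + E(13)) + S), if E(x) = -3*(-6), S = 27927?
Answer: I*√13430973 ≈ 3664.8*I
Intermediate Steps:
E(x) = 18
√((12823 + (243 - 1*10091))*(-4542 + E(13)) + S) = √((12823 + (243 - 1*10091))*(-4542 + 18) + 27927) = √((12823 + (243 - 10091))*(-4524) + 27927) = √((12823 - 9848)*(-4524) + 27927) = √(2975*(-4524) + 27927) = √(-13458900 + 27927) = √(-13430973) = I*√13430973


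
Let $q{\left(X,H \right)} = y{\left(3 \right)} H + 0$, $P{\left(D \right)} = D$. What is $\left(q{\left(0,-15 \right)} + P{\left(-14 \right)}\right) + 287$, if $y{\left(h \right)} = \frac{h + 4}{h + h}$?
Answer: $\frac{511}{2} \approx 255.5$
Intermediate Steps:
$y{\left(h \right)} = \frac{4 + h}{2 h}$
$q{\left(X,H \right)} = \frac{7 H}{6}$ ($q{\left(X,H \right)} = \frac{4 + 3}{2 \cdot 3} H + 0 = \frac{1}{2} \cdot \frac{1}{3} \cdot 7 H + 0 = \frac{7 H}{6} + 0 = \frac{7 H}{6}$)
$\left(q{\left(0,-15 \right)} + P{\left(-14 \right)}\right) + 287 = \left(\frac{7}{6} \left(-15\right) - 14\right) + 287 = \left(- \frac{35}{2} - 14\right) + 287 = - \frac{63}{2} + 287 = \frac{511}{2}$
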